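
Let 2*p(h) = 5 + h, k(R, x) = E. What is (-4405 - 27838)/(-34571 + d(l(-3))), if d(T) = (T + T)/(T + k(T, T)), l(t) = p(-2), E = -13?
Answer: 741589/795139 ≈ 0.93265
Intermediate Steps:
k(R, x) = -13
p(h) = 5/2 + h/2 (p(h) = (5 + h)/2 = 5/2 + h/2)
l(t) = 3/2 (l(t) = 5/2 + (½)*(-2) = 5/2 - 1 = 3/2)
d(T) = 2*T/(-13 + T) (d(T) = (T + T)/(T - 13) = (2*T)/(-13 + T) = 2*T/(-13 + T))
(-4405 - 27838)/(-34571 + d(l(-3))) = (-4405 - 27838)/(-34571 + 2*(3/2)/(-13 + 3/2)) = -32243/(-34571 + 2*(3/2)/(-23/2)) = -32243/(-34571 + 2*(3/2)*(-2/23)) = -32243/(-34571 - 6/23) = -32243/(-795139/23) = -32243*(-23/795139) = 741589/795139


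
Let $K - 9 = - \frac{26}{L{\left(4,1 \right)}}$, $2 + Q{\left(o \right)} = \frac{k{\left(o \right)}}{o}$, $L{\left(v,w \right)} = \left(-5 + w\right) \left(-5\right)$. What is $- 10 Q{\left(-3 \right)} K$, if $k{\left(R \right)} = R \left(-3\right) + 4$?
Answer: $\frac{1463}{3} \approx 487.67$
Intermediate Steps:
$k{\left(R \right)} = 4 - 3 R$ ($k{\left(R \right)} = - 3 R + 4 = 4 - 3 R$)
$L{\left(v,w \right)} = 25 - 5 w$
$Q{\left(o \right)} = -2 + \frac{4 - 3 o}{o}$
$K = \frac{77}{10}$ ($K = 9 - \frac{26}{25 - 5} = 9 - \frac{26}{20} = 9 - \frac{13}{10} = \frac{77}{10} \approx 7.7$)
$- 10 Q{\left(-3 \right)} K = - 10 \left(-5 + \frac{4}{-3}\right) \frac{77}{10} = - 10 \left(-5 + 4 \left(- \frac{1}{3}\right)\right) \frac{77}{10} = - 10 \left(-5 - \frac{4}{3}\right) \frac{77}{10} = \left(-10\right) \left(- \frac{19}{3}\right) \frac{77}{10} = \frac{190}{3} \cdot \frac{77}{10} = \frac{1463}{3}$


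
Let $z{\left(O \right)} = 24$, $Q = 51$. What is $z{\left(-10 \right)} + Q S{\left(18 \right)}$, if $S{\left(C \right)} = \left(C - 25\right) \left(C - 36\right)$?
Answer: $6450$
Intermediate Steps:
$S{\left(C \right)} = \left(-36 + C\right) \left(-25 + C\right)$ ($S{\left(C \right)} = \left(-25 + C\right) \left(-36 + C\right) = \left(-36 + C\right) \left(-25 + C\right)$)
$z{\left(-10 \right)} + Q S{\left(18 \right)} = 24 + 51 \left(900 + 18^{2} - 1098\right) = 24 + 51 \left(900 + 324 - 1098\right) = 24 + 51 \cdot 126 = 24 + 6426 = 6450$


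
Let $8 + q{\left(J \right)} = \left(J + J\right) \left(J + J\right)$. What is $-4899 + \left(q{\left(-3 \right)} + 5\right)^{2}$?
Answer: $-3810$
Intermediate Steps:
$q{\left(J \right)} = -8 + 4 J^{2}$ ($q{\left(J \right)} = -8 + \left(J + J\right) \left(J + J\right) = -8 + 2 J 2 J = -8 + 4 J^{2}$)
$-4899 + \left(q{\left(-3 \right)} + 5\right)^{2} = -4899 + \left(\left(-8 + 4 \left(-3\right)^{2}\right) + 5\right)^{2} = -4899 + \left(\left(-8 + 4 \cdot 9\right) + 5\right)^{2} = -4899 + \left(\left(-8 + 36\right) + 5\right)^{2} = -4899 + \left(28 + 5\right)^{2} = -4899 + 33^{2} = -4899 + 1089 = -3810$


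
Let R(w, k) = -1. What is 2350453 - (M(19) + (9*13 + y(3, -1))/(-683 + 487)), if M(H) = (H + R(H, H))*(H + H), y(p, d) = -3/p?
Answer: 115138710/49 ≈ 2.3498e+6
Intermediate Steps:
M(H) = 2*H*(-1 + H) (M(H) = (H - 1)*(H + H) = (-1 + H)*(2*H) = 2*H*(-1 + H))
2350453 - (M(19) + (9*13 + y(3, -1))/(-683 + 487)) = 2350453 - (2*19*(-1 + 19) + (9*13 - 3/3)/(-683 + 487)) = 2350453 - (2*19*18 + (117 - 3*⅓)/(-196)) = 2350453 - (684 - (117 - 1)/196) = 2350453 - (684 - 1/196*116) = 2350453 - (684 - 29/49) = 2350453 - 1*33487/49 = 2350453 - 33487/49 = 115138710/49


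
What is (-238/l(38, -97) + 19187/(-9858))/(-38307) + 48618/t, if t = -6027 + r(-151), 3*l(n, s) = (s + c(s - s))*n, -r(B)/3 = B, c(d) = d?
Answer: -5639438326875359/646558766741682 ≈ -8.7222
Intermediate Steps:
r(B) = -3*B
l(n, s) = n*s/3 (l(n, s) = ((s + (s - s))*n)/3 = ((s + 0)*n)/3 = (s*n)/3 = (n*s)/3 = n*s/3)
t = -5574 (t = -6027 - 3*(-151) = -6027 + 453 = -5574)
(-238/l(38, -97) + 19187/(-9858))/(-38307) + 48618/t = (-238/((⅓)*38*(-97)) + 19187/(-9858))/(-38307) + 48618/(-5574) = (-238/(-3686/3) + 19187*(-1/9858))*(-1/38307) + 48618*(-1/5574) = (-238*(-3/3686) - 19187/9858)*(-1/38307) - 8103/929 = (357/1843 - 19187/9858)*(-1/38307) - 8103/929 = -31842335/18168294*(-1/38307) - 8103/929 = 31842335/695972838258 - 8103/929 = -5639438326875359/646558766741682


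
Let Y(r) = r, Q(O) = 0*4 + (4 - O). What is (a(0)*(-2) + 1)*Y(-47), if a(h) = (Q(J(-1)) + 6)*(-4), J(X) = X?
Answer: -4183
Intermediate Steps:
Q(O) = 4 - O (Q(O) = 0 + (4 - O) = 4 - O)
a(h) = -44 (a(h) = ((4 - 1*(-1)) + 6)*(-4) = ((4 + 1) + 6)*(-4) = (5 + 6)*(-4) = 11*(-4) = -44)
(a(0)*(-2) + 1)*Y(-47) = (-44*(-2) + 1)*(-47) = (88 + 1)*(-47) = 89*(-47) = -4183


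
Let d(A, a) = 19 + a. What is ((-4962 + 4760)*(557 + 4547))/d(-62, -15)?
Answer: -257752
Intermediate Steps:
((-4962 + 4760)*(557 + 4547))/d(-62, -15) = ((-4962 + 4760)*(557 + 4547))/(19 - 15) = -202*5104/4 = -1031008*¼ = -257752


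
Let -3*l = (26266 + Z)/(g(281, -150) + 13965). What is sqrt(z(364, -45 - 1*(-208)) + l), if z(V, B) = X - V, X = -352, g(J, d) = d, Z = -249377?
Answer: I*sqrt(135624198945)/13815 ≈ 26.657*I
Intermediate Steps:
z(V, B) = -352 - V
l = 223111/41445 (l = -(26266 - 249377)/(3*(-150 + 13965)) = -(-223111)/(3*13815) = -1/3*(-223111/13815) = 223111/41445 ≈ 5.3833)
sqrt(z(364, -45 - 1*(-208)) + l) = sqrt((-352 - 1*364) + 223111/41445) = sqrt((-352 - 364) + 223111/41445) = sqrt(-716 + 223111/41445) = sqrt(-29451509/41445) = I*sqrt(135624198945)/13815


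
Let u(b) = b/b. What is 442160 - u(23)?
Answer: 442159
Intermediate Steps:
u(b) = 1
442160 - u(23) = 442160 - 1*1 = 442160 - 1 = 442159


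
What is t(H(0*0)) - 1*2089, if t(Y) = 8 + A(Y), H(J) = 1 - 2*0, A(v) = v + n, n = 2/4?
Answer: -4159/2 ≈ -2079.5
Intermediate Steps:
n = 1/2 (n = 2*(1/4) = 1/2 ≈ 0.50000)
A(v) = 1/2 + v (A(v) = v + 1/2 = 1/2 + v)
H(J) = 1 (H(J) = 1 + 0 = 1)
t(Y) = 17/2 + Y (t(Y) = 8 + (1/2 + Y) = 17/2 + Y)
t(H(0*0)) - 1*2089 = (17/2 + 1) - 1*2089 = 19/2 - 2089 = -4159/2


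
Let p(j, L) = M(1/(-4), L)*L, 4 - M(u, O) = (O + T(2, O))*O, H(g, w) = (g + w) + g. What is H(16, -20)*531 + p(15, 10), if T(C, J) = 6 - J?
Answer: 5812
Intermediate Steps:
H(g, w) = w + 2*g
M(u, O) = 4 - 6*O (M(u, O) = 4 - (O + (6 - O))*O = 4 - 6*O)
p(j, L) = L*(4 - 6*L) (p(j, L) = (4 - 6*L)*L = L*(4 - 6*L))
H(16, -20)*531 + p(15, 10) = (-20 + 2*16)*531 + 2*10*(2 - 3*10) = (-20 + 32)*531 + 2*10*(2 - 30) = 12*531 + 2*10*(-28) = 6372 - 560 = 5812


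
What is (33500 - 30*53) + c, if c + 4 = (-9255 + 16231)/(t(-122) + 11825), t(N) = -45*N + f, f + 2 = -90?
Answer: 549524014/17223 ≈ 31906.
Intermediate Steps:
f = -92 (f = -2 - 90 = -92)
t(N) = -92 - 45*N (t(N) = -45*N - 92 = -92 - 45*N)
c = -61916/17223 (c = -4 + (-9255 + 16231)/((-92 - 45*(-122)) + 11825) = -4 + 6976/((-92 + 5490) + 11825) = -4 + 6976/(5398 + 11825) = -4 + 6976/17223 = -61916/17223 ≈ -3.5950)
(33500 - 30*53) + c = (33500 - 30*53) - 61916/17223 = (33500 - 1590) - 61916/17223 = 31910 - 61916/17223 = 549524014/17223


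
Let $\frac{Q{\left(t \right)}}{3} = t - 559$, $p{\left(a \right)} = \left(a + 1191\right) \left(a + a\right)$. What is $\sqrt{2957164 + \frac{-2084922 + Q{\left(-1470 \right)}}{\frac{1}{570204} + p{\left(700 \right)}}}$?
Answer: $\frac{4 \sqrt{421167605930012220450862909033}}{1509558069601} \approx 1719.6$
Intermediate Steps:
$p{\left(a \right)} = 2 a \left(1191 + a\right)$ ($p{\left(a \right)} = \left(1191 + a\right) 2 a = 2 a \left(1191 + a\right)$)
$Q{\left(t \right)} = -1677 + 3 t$ ($Q{\left(t \right)} = 3 \left(t - 559\right) = 3 \left(-559 + t\right) = -1677 + 3 t$)
$\sqrt{2957164 + \frac{-2084922 + Q{\left(-1470 \right)}}{\frac{1}{570204} + p{\left(700 \right)}}} = \sqrt{2957164 + \frac{-2084922 + \left(-1677 + 3 \left(-1470\right)\right)}{\frac{1}{570204} + 2 \cdot 700 \left(1191 + 700\right)}} = \sqrt{2957164 + \frac{-2084922 - 6087}{\frac{1}{570204} + 2 \cdot 700 \cdot 1891}} = \sqrt{2957164 + \frac{-2084922 - 6087}{\frac{1}{570204} + 2647400}} = \sqrt{2957164 - \frac{2091009}{\frac{1509558069601}{570204}}} = \sqrt{2957164 - \frac{1192301695836}{1509558069601}} = \sqrt{\frac{4464009587031875728}{1509558069601}} = \frac{4 \sqrt{421167605930012220450862909033}}{1509558069601}$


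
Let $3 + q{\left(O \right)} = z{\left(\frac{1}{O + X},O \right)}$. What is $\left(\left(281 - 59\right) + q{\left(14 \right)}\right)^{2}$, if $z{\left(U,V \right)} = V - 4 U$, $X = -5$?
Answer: $\frac{4380649}{81} \approx 54082.0$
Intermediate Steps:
$q{\left(O \right)} = -3 + O - \frac{4}{-5 + O}$ ($q{\left(O \right)} = -3 + \left(O - \frac{4}{O - 5}\right) = -3 + \left(O - \frac{4}{-5 + O}\right) = -3 + O - \frac{4}{-5 + O}$)
$\left(\left(281 - 59\right) + q{\left(14 \right)}\right)^{2} = \left(\left(281 - 59\right) + \frac{-4 + \left(-5 + 14\right) \left(-3 + 14\right)}{-5 + 14}\right)^{2} = \left(\left(281 - 59\right) + \frac{-4 + 9 \cdot 11}{9}\right)^{2} = \left(222 + \frac{-4 + 99}{9}\right)^{2} = \left(222 + \frac{1}{9} \cdot 95\right)^{2} = \left(222 + \frac{95}{9}\right)^{2} = \left(\frac{2093}{9}\right)^{2} = \frac{4380649}{81}$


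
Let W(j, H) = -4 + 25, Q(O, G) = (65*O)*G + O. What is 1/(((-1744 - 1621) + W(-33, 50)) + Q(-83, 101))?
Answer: -1/548322 ≈ -1.8237e-6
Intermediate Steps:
Q(O, G) = O + 65*G*O (Q(O, G) = 65*G*O + O = O + 65*G*O)
W(j, H) = 21
1/(((-1744 - 1621) + W(-33, 50)) + Q(-83, 101)) = 1/(((-1744 - 1621) + 21) - 83*(1 + 65*101)) = 1/((-3365 + 21) - 83*(1 + 6565)) = 1/(-3344 - 83*6566) = 1/(-3344 - 544978) = 1/(-548322) = -1/548322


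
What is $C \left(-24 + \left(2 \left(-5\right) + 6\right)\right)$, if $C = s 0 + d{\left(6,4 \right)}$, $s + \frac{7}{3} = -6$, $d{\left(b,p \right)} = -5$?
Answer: $140$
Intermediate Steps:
$s = - \frac{25}{3}$ ($s = - \frac{7}{3} - 6 = - \frac{25}{3} \approx -8.3333$)
$C = -5$ ($C = \left(- \frac{25}{3}\right) 0 - 5 = 0 - 5 = -5$)
$C \left(-24 + \left(2 \left(-5\right) + 6\right)\right) = - 5 \left(-24 + \left(2 \left(-5\right) + 6\right)\right) = - 5 \left(-24 + \left(-10 + 6\right)\right) = - 5 \left(-24 - 4\right) = \left(-5\right) \left(-28\right) = 140$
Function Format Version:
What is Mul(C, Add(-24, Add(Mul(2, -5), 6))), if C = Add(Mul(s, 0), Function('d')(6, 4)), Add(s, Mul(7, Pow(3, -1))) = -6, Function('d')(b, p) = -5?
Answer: 140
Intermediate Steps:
s = Rational(-25, 3) (s = Add(Rational(-7, 3), -6) = Rational(-25, 3) ≈ -8.3333)
C = -5 (C = Add(Mul(Rational(-25, 3), 0), -5) = Add(0, -5) = -5)
Mul(C, Add(-24, Add(Mul(2, -5), 6))) = Mul(-5, Add(-24, Add(Mul(2, -5), 6))) = Mul(-5, Add(-24, Add(-10, 6))) = Mul(-5, Add(-24, -4)) = Mul(-5, -28) = 140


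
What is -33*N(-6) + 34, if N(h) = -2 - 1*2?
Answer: 166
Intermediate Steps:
N(h) = -4 (N(h) = -2 - 2 = -4)
-33*N(-6) + 34 = -33*(-4) + 34 = 132 + 34 = 166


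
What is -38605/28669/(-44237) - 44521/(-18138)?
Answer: 56463592667603/23003165770314 ≈ 2.4546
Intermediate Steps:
-38605/28669/(-44237) - 44521/(-18138) = -38605*1/28669*(-1/44237) - 44521*(-1/18138) = -38605/28669*(-1/44237) + 44521/18138 = 38605/1268230553 + 44521/18138 = 56463592667603/23003165770314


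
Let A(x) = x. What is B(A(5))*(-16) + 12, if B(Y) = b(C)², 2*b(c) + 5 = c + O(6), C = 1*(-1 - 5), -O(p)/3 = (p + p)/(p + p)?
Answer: -772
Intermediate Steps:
O(p) = -3 (O(p) = -3*(p + p)/(p + p) = -3*2*p/(2*p) = -3*2*p*1/(2*p) = -3*1 = -3)
C = -6 (C = 1*(-6) = -6)
b(c) = -4 + c/2 (b(c) = -5/2 + (c - 3)/2 = -5/2 + (-3 + c)/2 = -5/2 + (-3/2 + c/2) = -4 + c/2)
B(Y) = 49 (B(Y) = (-4 + (½)*(-6))² = (-4 - 3)² = (-7)² = 49)
B(A(5))*(-16) + 12 = 49*(-16) + 12 = -784 + 12 = -772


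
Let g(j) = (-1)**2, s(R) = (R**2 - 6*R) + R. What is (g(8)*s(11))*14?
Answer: 924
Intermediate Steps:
s(R) = R**2 - 5*R
g(j) = 1
(g(8)*s(11))*14 = (1*(11*(-5 + 11)))*14 = (1*(11*6))*14 = (1*66)*14 = 66*14 = 924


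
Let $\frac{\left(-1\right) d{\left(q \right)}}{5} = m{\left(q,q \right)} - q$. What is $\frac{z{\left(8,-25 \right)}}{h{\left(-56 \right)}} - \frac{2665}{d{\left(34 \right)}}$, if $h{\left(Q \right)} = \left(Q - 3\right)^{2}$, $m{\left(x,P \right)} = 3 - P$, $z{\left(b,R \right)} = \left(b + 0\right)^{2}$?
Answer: $- \frac{142401}{17405} \approx -8.1816$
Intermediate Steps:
$z{\left(b,R \right)} = b^{2}$
$d{\left(q \right)} = -15 + 10 q$ ($d{\left(q \right)} = - 5 \left(\left(3 - q\right) - q\right) = - 5 \left(3 - 2 q\right) = -15 + 10 q$)
$h{\left(Q \right)} = \left(-3 + Q\right)^{2}$
$\frac{z{\left(8,-25 \right)}}{h{\left(-56 \right)}} - \frac{2665}{d{\left(34 \right)}} = \frac{8^{2}}{\left(-3 - 56\right)^{2}} - \frac{2665}{-15 + 10 \cdot 34} = \frac{64}{\left(-59\right)^{2}} - \frac{2665}{-15 + 340} = \frac{64}{3481} - \frac{2665}{325} = 64 \cdot \frac{1}{3481} - \frac{41}{5} = \frac{64}{3481} - \frac{41}{5} = - \frac{142401}{17405}$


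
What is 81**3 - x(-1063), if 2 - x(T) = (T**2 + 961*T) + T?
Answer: 638802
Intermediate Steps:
x(T) = 2 - T**2 - 962*T (x(T) = 2 - ((T**2 + 961*T) + T) = 2 - (T**2 + 962*T) = 2 + (-T**2 - 962*T) = 2 - T**2 - 962*T)
81**3 - x(-1063) = 81**3 - (2 - 1*(-1063)**2 - 962*(-1063)) = 531441 - (2 - 1*1129969 + 1022606) = 531441 - (2 - 1129969 + 1022606) = 531441 - 1*(-107361) = 531441 + 107361 = 638802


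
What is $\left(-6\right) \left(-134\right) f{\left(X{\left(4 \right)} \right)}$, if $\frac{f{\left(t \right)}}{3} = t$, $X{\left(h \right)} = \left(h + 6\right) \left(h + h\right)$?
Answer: $192960$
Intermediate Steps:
$X{\left(h \right)} = 2 h \left(6 + h\right)$ ($X{\left(h \right)} = \left(6 + h\right) 2 h = 2 h \left(6 + h\right)$)
$f{\left(t \right)} = 3 t$
$\left(-6\right) \left(-134\right) f{\left(X{\left(4 \right)} \right)} = \left(-6\right) \left(-134\right) 3 \cdot 2 \cdot 4 \left(6 + 4\right) = 804 \cdot 3 \cdot 2 \cdot 4 \cdot 10 = 804 \cdot 3 \cdot 80 = 804 \cdot 240 = 192960$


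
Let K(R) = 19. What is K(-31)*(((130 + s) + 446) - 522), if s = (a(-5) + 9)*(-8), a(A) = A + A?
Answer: 1178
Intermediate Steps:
a(A) = 2*A
s = 8 (s = (2*(-5) + 9)*(-8) = (-10 + 9)*(-8) = -1*(-8) = 8)
K(-31)*(((130 + s) + 446) - 522) = 19*(((130 + 8) + 446) - 522) = 19*((138 + 446) - 522) = 19*(584 - 522) = 19*62 = 1178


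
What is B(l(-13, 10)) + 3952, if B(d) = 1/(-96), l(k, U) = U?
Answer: 379391/96 ≈ 3952.0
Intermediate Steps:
B(d) = -1/96
B(l(-13, 10)) + 3952 = -1/96 + 3952 = 379391/96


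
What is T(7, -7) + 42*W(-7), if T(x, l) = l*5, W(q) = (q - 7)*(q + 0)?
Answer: 4081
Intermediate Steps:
W(q) = q*(-7 + q) (W(q) = (-7 + q)*q = q*(-7 + q))
T(x, l) = 5*l
T(7, -7) + 42*W(-7) = 5*(-7) + 42*(-7*(-7 - 7)) = -35 + 42*(-7*(-14)) = -35 + 42*98 = -35 + 4116 = 4081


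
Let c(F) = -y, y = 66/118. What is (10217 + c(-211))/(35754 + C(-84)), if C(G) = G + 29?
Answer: 602770/2106241 ≈ 0.28618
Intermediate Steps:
y = 33/59 (y = 66*(1/118) = 33/59 ≈ 0.55932)
C(G) = 29 + G
c(F) = -33/59 (c(F) = -1*33/59 = -33/59)
(10217 + c(-211))/(35754 + C(-84)) = (10217 - 33/59)/(35754 + (29 - 84)) = 602770/(59*(35754 - 55)) = (602770/59)/35699 = (602770/59)*(1/35699) = 602770/2106241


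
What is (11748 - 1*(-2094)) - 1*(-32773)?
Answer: 46615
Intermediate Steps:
(11748 - 1*(-2094)) - 1*(-32773) = (11748 + 2094) + 32773 = 13842 + 32773 = 46615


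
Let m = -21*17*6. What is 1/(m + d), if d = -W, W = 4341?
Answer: -1/6483 ≈ -0.00015425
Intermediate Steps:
d = -4341 (d = -1*4341 = -4341)
m = -2142 (m = -357*6 = -2142)
1/(m + d) = 1/(-2142 - 4341) = 1/(-6483) = -1/6483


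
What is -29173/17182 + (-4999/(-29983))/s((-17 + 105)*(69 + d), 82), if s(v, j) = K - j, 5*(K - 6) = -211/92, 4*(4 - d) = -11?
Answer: -30803375445369/18118970421926 ≈ -1.7001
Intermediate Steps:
d = 27/4 (d = 4 - ¼*(-11) = 4 + 11/4 = 27/4 ≈ 6.7500)
K = 2549/460 (K = 6 + (-211/92)/5 = 6 + (-211*1/92)/5 = 6 + (⅕)*(-211/92) = 6 - 211/460 = 2549/460 ≈ 5.5413)
s(v, j) = 2549/460 - j
-29173/17182 + (-4999/(-29983))/s((-17 + 105)*(69 + d), 82) = -29173/17182 + (-4999/(-29983))/(2549/460 - 1*82) = -29173*1/17182 + (-4999*(-1/29983))/(2549/460 - 82) = -29173/17182 + 4999/(29983*(-35171/460)) = -29173/17182 + (4999/29983)*(-460/35171) = -29173/17182 - 2299540/1054532093 = -30803375445369/18118970421926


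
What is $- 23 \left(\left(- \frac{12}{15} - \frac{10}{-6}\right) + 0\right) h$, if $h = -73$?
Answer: $\frac{21827}{15} \approx 1455.1$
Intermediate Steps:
$- 23 \left(\left(- \frac{12}{15} - \frac{10}{-6}\right) + 0\right) h = - 23 \left(\left(- \frac{12}{15} - \frac{10}{-6}\right) + 0\right) \left(-73\right) = - 23 \left(\left(\left(-12\right) \frac{1}{15} - - \frac{5}{3}\right) + 0\right) \left(-73\right) = - 23 \left(\left(- \frac{4}{5} + \frac{5}{3}\right) + 0\right) \left(-73\right) = - 23 \left(\frac{13}{15} + 0\right) \left(-73\right) = \left(-23\right) \frac{13}{15} \left(-73\right) = \left(- \frac{299}{15}\right) \left(-73\right) = \frac{21827}{15}$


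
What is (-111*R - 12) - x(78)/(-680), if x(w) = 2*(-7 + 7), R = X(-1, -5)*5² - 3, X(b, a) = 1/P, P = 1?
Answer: -2454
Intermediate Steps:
X(b, a) = 1 (X(b, a) = 1/1 = 1)
R = 22 (R = 1*5² - 3 = 1*25 - 3 = 25 - 3 = 22)
x(w) = 0 (x(w) = 2*0 = 0)
(-111*R - 12) - x(78)/(-680) = (-111*22 - 12) - 0/(-680) = (-2442 - 12) - 0*(-1)/680 = -2454 - 1*0 = -2454 + 0 = -2454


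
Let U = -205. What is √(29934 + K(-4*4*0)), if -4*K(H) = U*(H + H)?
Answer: 3*√3326 ≈ 173.01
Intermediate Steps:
K(H) = 205*H/2 (K(H) = -(-205)*(H + H)/4 = -(-205)*2*H/4 = -(-205)*H/2 = 205*H/2)
√(29934 + K(-4*4*0)) = √(29934 + 205*(-4*4*0)/2) = √(29934 + 205*(-16*0)/2) = √(29934 + (205/2)*0) = √(29934 + 0) = √29934 = 3*√3326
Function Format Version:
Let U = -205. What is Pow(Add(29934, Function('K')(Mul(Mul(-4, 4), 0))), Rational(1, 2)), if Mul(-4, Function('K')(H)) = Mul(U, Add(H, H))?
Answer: Mul(3, Pow(3326, Rational(1, 2))) ≈ 173.01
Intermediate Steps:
Function('K')(H) = Mul(Rational(205, 2), H) (Function('K')(H) = Mul(Rational(-1, 4), Mul(-205, Add(H, H))) = Mul(Rational(-1, 4), Mul(-205, Mul(2, H))) = Mul(Rational(-1, 4), Mul(-410, H)) = Mul(Rational(205, 2), H))
Pow(Add(29934, Function('K')(Mul(Mul(-4, 4), 0))), Rational(1, 2)) = Pow(Add(29934, Mul(Rational(205, 2), Mul(Mul(-4, 4), 0))), Rational(1, 2)) = Pow(Add(29934, Mul(Rational(205, 2), Mul(-16, 0))), Rational(1, 2)) = Pow(Add(29934, Mul(Rational(205, 2), 0)), Rational(1, 2)) = Pow(Add(29934, 0), Rational(1, 2)) = Pow(29934, Rational(1, 2)) = Mul(3, Pow(3326, Rational(1, 2)))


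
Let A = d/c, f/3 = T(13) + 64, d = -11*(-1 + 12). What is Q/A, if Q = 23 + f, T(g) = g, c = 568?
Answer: -144272/121 ≈ -1192.3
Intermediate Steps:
d = -121 (d = -11*11 = -121)
f = 231 (f = 3*(13 + 64) = 3*77 = 231)
Q = 254 (Q = 23 + 231 = 254)
A = -121/568 ≈ -0.21303
Q/A = 254/(-121/568) = 254*(-568/121) = -144272/121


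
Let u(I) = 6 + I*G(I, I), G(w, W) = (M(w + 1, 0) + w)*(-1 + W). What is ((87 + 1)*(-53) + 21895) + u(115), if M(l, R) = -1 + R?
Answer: 1511777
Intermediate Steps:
G(w, W) = (-1 + W)*(-1 + w) (G(w, W) = ((-1 + 0) + w)*(-1 + W) = (-1 + w)*(-1 + W) = (-1 + W)*(-1 + w))
u(I) = 6 + I*(1 + I² - 2*I) (u(I) = 6 + I*(1 - I - I + I*I) = 6 + I*(1 - I - I + I²) = 6 + I*(1 + I² - 2*I))
((87 + 1)*(-53) + 21895) + u(115) = ((87 + 1)*(-53) + 21895) + (6 + 115*(1 + 115² - 2*115)) = (88*(-53) + 21895) + (6 + 115*(1 + 13225 - 230)) = (-4664 + 21895) + (6 + 115*12996) = 17231 + (6 + 1494540) = 17231 + 1494546 = 1511777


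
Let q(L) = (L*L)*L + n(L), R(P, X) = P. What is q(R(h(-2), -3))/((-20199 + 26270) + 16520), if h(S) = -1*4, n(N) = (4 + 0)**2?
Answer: -48/22591 ≈ -0.0021247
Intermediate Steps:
n(N) = 16 (n(N) = 4**2 = 16)
h(S) = -4
q(L) = 16 + L**3 (q(L) = (L*L)*L + 16 = L**2*L + 16 = L**3 + 16 = 16 + L**3)
q(R(h(-2), -3))/((-20199 + 26270) + 16520) = (16 + (-4)**3)/((-20199 + 26270) + 16520) = (16 - 64)/(6071 + 16520) = -48/22591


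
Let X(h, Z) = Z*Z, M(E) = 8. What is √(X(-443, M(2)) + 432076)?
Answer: 2*√108035 ≈ 657.37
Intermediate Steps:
X(h, Z) = Z²
√(X(-443, M(2)) + 432076) = √(8² + 432076) = √(64 + 432076) = √432140 = 2*√108035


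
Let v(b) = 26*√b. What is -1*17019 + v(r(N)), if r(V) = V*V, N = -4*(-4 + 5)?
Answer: -16915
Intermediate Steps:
N = -4 (N = -4*1 = -4)
r(V) = V²
-1*17019 + v(r(N)) = -1*17019 + 26*√((-4)²) = -17019 + 26*√16 = -17019 + 26*4 = -17019 + 104 = -16915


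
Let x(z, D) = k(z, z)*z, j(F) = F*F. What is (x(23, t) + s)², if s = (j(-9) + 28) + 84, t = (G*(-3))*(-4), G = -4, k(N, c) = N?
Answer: 521284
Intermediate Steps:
j(F) = F²
t = -48 (t = -4*(-3)*(-4) = 12*(-4) = -48)
x(z, D) = z² (x(z, D) = z*z = z²)
s = 193 (s = ((-9)² + 28) + 84 = (81 + 28) + 84 = 109 + 84 = 193)
(x(23, t) + s)² = (23² + 193)² = (529 + 193)² = 722² = 521284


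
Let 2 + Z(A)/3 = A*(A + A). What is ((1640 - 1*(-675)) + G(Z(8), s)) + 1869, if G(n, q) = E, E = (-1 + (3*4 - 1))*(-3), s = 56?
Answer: 4154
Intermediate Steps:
Z(A) = -6 + 6*A**2 (Z(A) = -6 + 3*(A*(A + A)) = -6 + 3*(A*(2*A)) = -6 + 3*(2*A**2) = -6 + 6*A**2)
E = -30 (E = (-1 + (12 - 1))*(-3) = (-1 + 11)*(-3) = 10*(-3) = -30)
G(n, q) = -30
((1640 - 1*(-675)) + G(Z(8), s)) + 1869 = ((1640 - 1*(-675)) - 30) + 1869 = ((1640 + 675) - 30) + 1869 = (2315 - 30) + 1869 = 2285 + 1869 = 4154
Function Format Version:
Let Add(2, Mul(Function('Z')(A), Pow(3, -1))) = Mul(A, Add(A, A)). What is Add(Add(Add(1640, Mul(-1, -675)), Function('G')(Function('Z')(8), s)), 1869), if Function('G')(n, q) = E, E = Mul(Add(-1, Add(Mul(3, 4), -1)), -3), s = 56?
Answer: 4154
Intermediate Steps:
Function('Z')(A) = Add(-6, Mul(6, Pow(A, 2))) (Function('Z')(A) = Add(-6, Mul(3, Mul(A, Add(A, A)))) = Add(-6, Mul(3, Mul(A, Mul(2, A)))) = Add(-6, Mul(3, Mul(2, Pow(A, 2)))) = Add(-6, Mul(6, Pow(A, 2))))
E = -30 (E = Mul(Add(-1, Add(12, -1)), -3) = Mul(Add(-1, 11), -3) = Mul(10, -3) = -30)
Function('G')(n, q) = -30
Add(Add(Add(1640, Mul(-1, -675)), Function('G')(Function('Z')(8), s)), 1869) = Add(Add(Add(1640, Mul(-1, -675)), -30), 1869) = Add(Add(Add(1640, 675), -30), 1869) = Add(Add(2315, -30), 1869) = Add(2285, 1869) = 4154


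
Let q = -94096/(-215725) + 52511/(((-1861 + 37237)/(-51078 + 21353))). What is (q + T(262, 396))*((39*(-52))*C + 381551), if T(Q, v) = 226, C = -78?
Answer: -36161687675757328013/1526297520 ≈ -2.3692e+10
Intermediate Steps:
q = -336719553254279/7631487600 (q = -94096*(-1/215725) + 52511/((35376/(-29725))) = 94096/215725 + 52511/((35376*(-1/29725))) = 94096/215725 + 52511/(-35376/29725) = 94096/215725 + 52511*(-29725/35376) = 94096/215725 - 1560889475/35376 = -336719553254279/7631487600 ≈ -44122.)
(q + T(262, 396))*((39*(-52))*C + 381551) = (-336719553254279/7631487600 + 226)*((39*(-52))*(-78) + 381551) = -334994837056679*(-2028*(-78) + 381551)/7631487600 = -334994837056679*(158184 + 381551)/7631487600 = -334994837056679/7631487600*539735 = -36161687675757328013/1526297520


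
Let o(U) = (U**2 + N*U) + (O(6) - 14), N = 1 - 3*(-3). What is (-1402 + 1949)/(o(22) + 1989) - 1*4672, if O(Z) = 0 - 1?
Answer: -12511069/2678 ≈ -4671.8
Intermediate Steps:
O(Z) = -1
N = 10 (N = 1 + 9 = 10)
o(U) = -15 + U**2 + 10*U (o(U) = (U**2 + 10*U) + (-1 - 14) = (U**2 + 10*U) - 15 = -15 + U**2 + 10*U)
(-1402 + 1949)/(o(22) + 1989) - 1*4672 = (-1402 + 1949)/((-15 + 22**2 + 10*22) + 1989) - 1*4672 = 547/((-15 + 484 + 220) + 1989) - 4672 = 547/(689 + 1989) - 4672 = 547/2678 - 4672 = -12511069/2678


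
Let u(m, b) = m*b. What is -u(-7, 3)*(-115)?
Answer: -2415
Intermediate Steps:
u(m, b) = b*m
-u(-7, 3)*(-115) = -3*(-7)*(-115) = -(-21)*(-115) = -1*2415 = -2415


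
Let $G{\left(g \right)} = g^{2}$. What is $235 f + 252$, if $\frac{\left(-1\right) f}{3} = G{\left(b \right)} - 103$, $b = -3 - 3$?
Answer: $47487$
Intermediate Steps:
$b = -6$ ($b = -3 - 3 = -6$)
$f = 201$ ($f = - 3 \left(\left(-6\right)^{2} - 103\right) = - 3 \left(36 - 103\right) = \left(-3\right) \left(-67\right) = 201$)
$235 f + 252 = 235 \cdot 201 + 252 = 47235 + 252 = 47487$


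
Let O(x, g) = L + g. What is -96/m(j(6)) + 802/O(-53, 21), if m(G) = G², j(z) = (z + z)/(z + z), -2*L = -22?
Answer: -1135/16 ≈ -70.938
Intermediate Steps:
L = 11 (L = -½*(-22) = 11)
j(z) = 1 (j(z) = (2*z)/((2*z)) = (2*z)*(1/(2*z)) = 1)
O(x, g) = 11 + g
-96/m(j(6)) + 802/O(-53, 21) = -96/(1²) + 802/(11 + 21) = -96/1 + 802/32 = -96*1 + 802*(1/32) = -96 + 401/16 = -1135/16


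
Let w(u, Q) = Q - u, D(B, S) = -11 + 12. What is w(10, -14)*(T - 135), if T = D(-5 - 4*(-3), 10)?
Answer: 3216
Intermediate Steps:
D(B, S) = 1
T = 1
w(10, -14)*(T - 135) = (-14 - 1*10)*(1 - 135) = (-14 - 10)*(-134) = -24*(-134) = 3216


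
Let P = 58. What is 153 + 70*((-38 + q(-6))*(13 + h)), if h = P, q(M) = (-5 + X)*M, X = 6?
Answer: -218527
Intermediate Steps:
q(M) = M (q(M) = (-5 + 6)*M = 1*M = M)
h = 58
153 + 70*((-38 + q(-6))*(13 + h)) = 153 + 70*((-38 - 6)*(13 + 58)) = 153 + 70*(-44*71) = 153 + 70*(-3124) = 153 - 218680 = -218527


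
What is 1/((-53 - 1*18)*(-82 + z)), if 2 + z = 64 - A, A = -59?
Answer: -1/2769 ≈ -0.00036114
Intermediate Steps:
z = 121 (z = -2 + (64 - 1*(-59)) = -2 + (64 + 59) = -2 + 123 = 121)
1/((-53 - 1*18)*(-82 + z)) = 1/((-53 - 1*18)*(-82 + 121)) = 1/((-53 - 18)*39) = 1/(-71*39) = 1/(-2769) = -1/2769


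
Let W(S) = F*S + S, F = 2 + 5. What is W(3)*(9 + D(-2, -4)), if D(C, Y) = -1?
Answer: 192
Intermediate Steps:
F = 7
W(S) = 8*S (W(S) = 7*S + S = 8*S)
W(3)*(9 + D(-2, -4)) = (8*3)*(9 - 1) = 24*8 = 192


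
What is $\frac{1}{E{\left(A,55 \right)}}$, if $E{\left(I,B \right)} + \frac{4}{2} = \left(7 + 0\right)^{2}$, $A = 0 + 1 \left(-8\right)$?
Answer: $\frac{1}{47} \approx 0.021277$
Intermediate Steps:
$A = -8$ ($A = 0 - 8 = -8$)
$E{\left(I,B \right)} = 47$ ($E{\left(I,B \right)} = -2 + \left(7 + 0\right)^{2} = -2 + 7^{2} = -2 + 49 = 47$)
$\frac{1}{E{\left(A,55 \right)}} = \frac{1}{47}$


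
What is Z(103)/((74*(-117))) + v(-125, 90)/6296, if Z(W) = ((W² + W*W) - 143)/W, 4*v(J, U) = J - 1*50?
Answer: -114468875/3743072736 ≈ -0.030582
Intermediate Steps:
v(J, U) = -25/2 + J/4 (v(J, U) = (J - 1*50)/4 = (J - 50)/4 = (-50 + J)/4 = -25/2 + J/4)
Z(W) = (-143 + 2*W²)/W (Z(W) = ((W² + W²) - 143)/W = (2*W² - 143)/W = (-143 + 2*W²)/W)
Z(103)/((74*(-117))) + v(-125, 90)/6296 = (-143/103 + 2*103)/((74*(-117))) + (-25/2 + (¼)*(-125))/6296 = (-143*1/103 + 206)/(-8658) + (-25/2 - 125/4)*(1/6296) = (-143/103 + 206)*(-1/8658) - 175/4*1/6296 = (21075/103)*(-1/8658) - 175/25184 = -7025/297258 - 175/25184 = -114468875/3743072736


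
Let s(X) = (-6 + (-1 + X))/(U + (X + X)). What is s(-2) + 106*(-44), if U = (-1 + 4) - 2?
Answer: -4661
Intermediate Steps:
U = 1 (U = 3 - 2 = 1)
s(X) = (-7 + X)/(1 + 2*X) (s(X) = (-6 + (-1 + X))/(1 + (X + X)) = (-7 + X)/(1 + 2*X))
s(-2) + 106*(-44) = (-7 - 2)/(1 + 2*(-2)) + 106*(-44) = -9/(1 - 4) - 4664 = -9/(-3) - 4664 = -⅓*(-9) - 4664 = 3 - 4664 = -4661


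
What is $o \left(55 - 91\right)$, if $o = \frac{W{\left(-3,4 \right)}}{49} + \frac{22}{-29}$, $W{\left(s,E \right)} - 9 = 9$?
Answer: $\frac{20016}{1421} \approx 14.086$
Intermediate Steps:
$W{\left(s,E \right)} = 18$ ($W{\left(s,E \right)} = 9 + 9 = 18$)
$o = - \frac{556}{1421}$ ($o = \frac{18}{49} + \frac{22}{-29} = 18 \cdot \frac{1}{49} + 22 \left(- \frac{1}{29}\right) = \frac{18}{49} - \frac{22}{29} = - \frac{556}{1421} \approx -0.39127$)
$o \left(55 - 91\right) = - \frac{556 \left(55 - 91\right)}{1421} = \left(- \frac{556}{1421}\right) \left(-36\right) = \frac{20016}{1421}$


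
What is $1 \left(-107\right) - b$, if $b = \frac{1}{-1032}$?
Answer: $- \frac{110423}{1032} \approx -107.0$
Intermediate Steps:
$b = - \frac{1}{1032} \approx -0.00096899$
$1 \left(-107\right) - b = 1 \left(-107\right) - - \frac{1}{1032} = -107 + \frac{1}{1032} = - \frac{110423}{1032}$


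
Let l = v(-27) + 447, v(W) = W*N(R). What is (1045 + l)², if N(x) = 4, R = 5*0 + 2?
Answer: 1915456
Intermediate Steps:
R = 2 (R = 0 + 2 = 2)
v(W) = 4*W (v(W) = W*4 = 4*W)
l = 339 (l = 4*(-27) + 447 = -108 + 447 = 339)
(1045 + l)² = (1045 + 339)² = 1384² = 1915456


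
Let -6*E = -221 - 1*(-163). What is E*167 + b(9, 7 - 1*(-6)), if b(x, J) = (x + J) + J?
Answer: 4948/3 ≈ 1649.3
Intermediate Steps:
E = 29/3 (E = -(-221 - 1*(-163))/6 = -(-221 + 163)/6 = -1/6*(-58) = 29/3 ≈ 9.6667)
b(x, J) = x + 2*J (b(x, J) = (J + x) + J = x + 2*J)
E*167 + b(9, 7 - 1*(-6)) = (29/3)*167 + (9 + 2*(7 - 1*(-6))) = 4843/3 + (9 + 2*(7 + 6)) = 4843/3 + (9 + 2*13) = 4843/3 + (9 + 26) = 4843/3 + 35 = 4948/3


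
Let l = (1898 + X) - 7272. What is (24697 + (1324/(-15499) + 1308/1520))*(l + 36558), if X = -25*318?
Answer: 1689814746912081/2944810 ≈ 5.7383e+8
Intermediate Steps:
X = -7950
l = -13324 (l = (1898 - 7950) - 7272 = -6052 - 7272 = -13324)
(24697 + (1324/(-15499) + 1308/1520))*(l + 36558) = (24697 + (1324/(-15499) + 1308/1520))*(-13324 + 36558) = (24697 + (1324*(-1/15499) + 1308*(1/1520)))*23234 = (24697 + (-1324/15499 + 327/380))*23234 = (24697 + 4565053/5889620)*23234 = (145460510193/5889620)*23234 = 1689814746912081/2944810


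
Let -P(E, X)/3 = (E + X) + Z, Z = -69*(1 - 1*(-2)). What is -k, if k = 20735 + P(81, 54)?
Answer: -20951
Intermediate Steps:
Z = -207 (Z = -69*(1 + 2) = -69*3 = -207)
P(E, X) = 621 - 3*E - 3*X (P(E, X) = -3*((E + X) - 207) = -3*(-207 + E + X) = 621 - 3*E - 3*X)
k = 20951 (k = 20735 + (621 - 3*81 - 3*54) = 20735 + (621 - 243 - 162) = 20735 + 216 = 20951)
-k = -1*20951 = -20951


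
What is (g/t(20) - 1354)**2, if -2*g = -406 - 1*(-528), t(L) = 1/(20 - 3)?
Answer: 5716881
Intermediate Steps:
t(L) = 1/17
g = -61 (g = -(-406 - 1*(-528))/2 = -(-406 + 528)/2 = -1/2*122 = -61)
(g/t(20) - 1354)**2 = (-61/1/17 - 1354)**2 = (-61*17 - 1354)**2 = (-1037 - 1354)**2 = (-2391)**2 = 5716881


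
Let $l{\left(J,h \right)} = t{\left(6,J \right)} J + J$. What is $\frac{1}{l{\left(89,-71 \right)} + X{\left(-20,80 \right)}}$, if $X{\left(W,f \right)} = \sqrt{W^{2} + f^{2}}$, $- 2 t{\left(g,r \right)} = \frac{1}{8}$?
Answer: $\frac{4272}{8285} - \frac{1024 \sqrt{17}}{8285} \approx 0.0060277$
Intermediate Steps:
$t{\left(g,r \right)} = - \frac{1}{16}$ ($t{\left(g,r \right)} = - \frac{1}{2 \cdot 8} = \left(- \frac{1}{2}\right) \frac{1}{8} = - \frac{1}{16}$)
$l{\left(J,h \right)} = \frac{15 J}{16}$ ($l{\left(J,h \right)} = - \frac{J}{16} + J = \frac{15 J}{16}$)
$\frac{1}{l{\left(89,-71 \right)} + X{\left(-20,80 \right)}} = \frac{1}{\frac{15}{16} \cdot 89 + \sqrt{\left(-20\right)^{2} + 80^{2}}} = \frac{1}{\frac{1335}{16} + \sqrt{400 + 6400}} = \frac{1}{\frac{1335}{16} + \sqrt{6800}} = \frac{1}{\frac{1335}{16} + 20 \sqrt{17}}$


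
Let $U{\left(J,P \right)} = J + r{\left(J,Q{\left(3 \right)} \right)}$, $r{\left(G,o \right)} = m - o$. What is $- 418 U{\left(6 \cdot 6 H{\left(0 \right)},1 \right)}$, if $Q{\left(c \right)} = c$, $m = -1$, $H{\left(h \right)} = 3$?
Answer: $-43472$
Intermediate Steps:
$r{\left(G,o \right)} = -1 - o$
$U{\left(J,P \right)} = -4 + J$ ($U{\left(J,P \right)} = J - 4 = -4 + J$)
$- 418 U{\left(6 \cdot 6 H{\left(0 \right)},1 \right)} = - 418 \left(-4 + 6 \cdot 6 \cdot 3\right) = - 418 \left(-4 + 36 \cdot 3\right) = - 418 \left(-4 + 108\right) = \left(-418\right) 104 = -43472$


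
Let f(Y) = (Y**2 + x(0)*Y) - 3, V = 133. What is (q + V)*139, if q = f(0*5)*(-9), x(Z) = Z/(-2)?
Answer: 22240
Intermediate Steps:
x(Z) = -Z/2 (x(Z) = Z*(-1/2) = -Z/2)
f(Y) = -3 + Y**2 (f(Y) = (Y**2 + (-1/2*0)*Y) - 3 = (Y**2 + 0*Y) - 3 = (Y**2 + 0) - 3 = Y**2 - 3 = -3 + Y**2)
q = 27 (q = (-3 + (0*5)**2)*(-9) = (-3 + 0**2)*(-9) = (-3 + 0)*(-9) = -3*(-9) = 27)
(q + V)*139 = (27 + 133)*139 = 160*139 = 22240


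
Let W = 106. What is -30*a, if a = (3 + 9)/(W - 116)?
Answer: 36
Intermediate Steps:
a = -6/5 (a = (3 + 9)/(106 - 116) = 12/(-10) = 12*(-1/10) = -6/5 ≈ -1.2000)
-30*a = -30*(-6/5) = 36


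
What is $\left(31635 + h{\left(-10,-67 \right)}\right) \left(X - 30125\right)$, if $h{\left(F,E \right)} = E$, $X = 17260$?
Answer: $-406122320$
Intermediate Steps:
$\left(31635 + h{\left(-10,-67 \right)}\right) \left(X - 30125\right) = \left(31635 - 67\right) \left(17260 - 30125\right) = 31568 \left(-12865\right) = -406122320$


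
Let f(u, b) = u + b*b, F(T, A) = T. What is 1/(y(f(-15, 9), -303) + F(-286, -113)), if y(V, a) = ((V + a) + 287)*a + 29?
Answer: -1/15407 ≈ -6.4906e-5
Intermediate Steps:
f(u, b) = u + b**2
y(V, a) = 29 + a*(287 + V + a) (y(V, a) = (287 + V + a)*a + 29 = a*(287 + V + a) + 29 = 29 + a*(287 + V + a))
1/(y(f(-15, 9), -303) + F(-286, -113)) = 1/((29 + (-303)**2 + 287*(-303) + (-15 + 9**2)*(-303)) - 286) = 1/((29 + 91809 - 86961 + (-15 + 81)*(-303)) - 286) = 1/((29 + 91809 - 86961 + 66*(-303)) - 286) = 1/((29 + 91809 - 86961 - 19998) - 286) = 1/(-15121 - 286) = 1/(-15407) = -1/15407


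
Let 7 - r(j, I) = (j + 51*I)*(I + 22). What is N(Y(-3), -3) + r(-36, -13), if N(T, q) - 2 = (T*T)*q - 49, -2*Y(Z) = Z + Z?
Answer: 6224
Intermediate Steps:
Y(Z) = -Z (Y(Z) = -(Z + Z)/2 = -Z)
r(j, I) = 7 - (22 + I)*(j + 51*I) (r(j, I) = 7 - (j + 51*I)*(I + 22) = 7 - (j + 51*I)*(22 + I) = 7 - (22 + I)*(j + 51*I))
N(T, q) = -47 + q*T**2 (N(T, q) = 2 + ((T*T)*q - 49) = 2 + (T**2*q - 49) = 2 + (q*T**2 - 49) = 2 + (-49 + q*T**2) = -47 + q*T**2)
N(Y(-3), -3) + r(-36, -13) = (-47 - 3*(-1*(-3))**2) + (7 - 1122*(-13) - 51*(-13)**2 - 22*(-36) - 1*(-13)*(-36)) = (-47 - 3*3**2) + (7 + 14586 - 51*169 + 792 - 468) = (-47 - 3*9) + (7 + 14586 - 8619 + 792 - 468) = (-47 - 27) + 6298 = -74 + 6298 = 6224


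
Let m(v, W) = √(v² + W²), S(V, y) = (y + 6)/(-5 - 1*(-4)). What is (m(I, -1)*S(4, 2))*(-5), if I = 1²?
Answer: 40*√2 ≈ 56.569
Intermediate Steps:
S(V, y) = -6 - y (S(V, y) = (6 + y)/(-5 + 4) = (6 + y)/(-1) = (6 + y)*(-1) = -6 - y)
I = 1
m(v, W) = √(W² + v²)
(m(I, -1)*S(4, 2))*(-5) = (√((-1)² + 1²)*(-6 - 1*2))*(-5) = (√(1 + 1)*(-6 - 2))*(-5) = (√2*(-8))*(-5) = -8*√2*(-5) = 40*√2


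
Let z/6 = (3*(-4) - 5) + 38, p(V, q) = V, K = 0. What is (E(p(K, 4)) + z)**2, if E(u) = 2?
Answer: 16384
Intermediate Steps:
z = 126 (z = 6*((3*(-4) - 5) + 38) = 6*((-12 - 5) + 38) = 6*(-17 + 38) = 6*21 = 126)
(E(p(K, 4)) + z)**2 = (2 + 126)**2 = 128**2 = 16384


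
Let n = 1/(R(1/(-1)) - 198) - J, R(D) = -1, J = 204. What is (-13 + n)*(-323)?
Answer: 13948432/199 ≈ 70093.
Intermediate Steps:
n = -40597/199 (n = 1/(-1 - 198) - 1*204 = 1/(-199) - 204 = -1/199 - 204 = -40597/199 ≈ -204.01)
(-13 + n)*(-323) = (-13 - 40597/199)*(-323) = -43184/199*(-323) = 13948432/199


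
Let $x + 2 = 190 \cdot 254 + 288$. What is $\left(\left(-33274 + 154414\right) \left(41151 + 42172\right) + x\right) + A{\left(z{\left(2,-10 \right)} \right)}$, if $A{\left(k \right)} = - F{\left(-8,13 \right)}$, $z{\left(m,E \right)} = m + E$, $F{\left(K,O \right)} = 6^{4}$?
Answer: $10093795470$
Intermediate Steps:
$F{\left(K,O \right)} = 1296$
$z{\left(m,E \right)} = E + m$
$x = 48546$ ($x = -2 + \left(190 \cdot 254 + 288\right) = -2 + \left(48260 + 288\right) = -2 + 48548 = 48546$)
$A{\left(k \right)} = -1296$ ($A{\left(k \right)} = \left(-1\right) 1296 = -1296$)
$\left(\left(-33274 + 154414\right) \left(41151 + 42172\right) + x\right) + A{\left(z{\left(2,-10 \right)} \right)} = \left(\left(-33274 + 154414\right) \left(41151 + 42172\right) + 48546\right) - 1296 = \left(121140 \cdot 83323 + 48546\right) - 1296 = \left(10093748220 + 48546\right) - 1296 = 10093796766 - 1296 = 10093795470$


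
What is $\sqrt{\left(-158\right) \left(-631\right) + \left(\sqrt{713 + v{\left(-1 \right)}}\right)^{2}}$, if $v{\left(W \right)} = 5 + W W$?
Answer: $\sqrt{100417} \approx 316.89$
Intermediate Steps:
$v{\left(W \right)} = 5 + W^{2}$
$\sqrt{\left(-158\right) \left(-631\right) + \left(\sqrt{713 + v{\left(-1 \right)}}\right)^{2}} = \sqrt{\left(-158\right) \left(-631\right) + \left(\sqrt{713 + \left(5 + \left(-1\right)^{2}\right)}\right)^{2}} = \sqrt{99698 + \left(\sqrt{713 + \left(5 + 1\right)}\right)^{2}} = \sqrt{99698 + \left(\sqrt{713 + 6}\right)^{2}} = \sqrt{99698 + \left(\sqrt{719}\right)^{2}} = \sqrt{99698 + 719} = \sqrt{100417}$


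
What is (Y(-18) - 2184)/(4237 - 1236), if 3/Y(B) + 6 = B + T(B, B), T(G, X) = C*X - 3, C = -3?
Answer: -19655/27009 ≈ -0.72772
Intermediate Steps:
T(G, X) = -3 - 3*X (T(G, X) = -3*X - 3 = -3 - 3*X)
Y(B) = 3/(-9 - 2*B) (Y(B) = 3/(-6 + (B + (-3 - 3*B))) = 3/(-6 + (-3 - 2*B)) = 3/(-9 - 2*B))
(Y(-18) - 2184)/(4237 - 1236) = (-3/(9 + 2*(-18)) - 2184)/(4237 - 1236) = (-3/(9 - 36) - 2184)/3001 = (-3/(-27) - 2184)*(1/3001) = (-3*(-1/27) - 2184)*(1/3001) = (1/9 - 2184)*(1/3001) = -19655/9*1/3001 = -19655/27009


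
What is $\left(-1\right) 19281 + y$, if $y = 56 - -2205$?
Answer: $-17020$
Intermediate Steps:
$y = 2261$ ($y = 56 + 2205 = 2261$)
$\left(-1\right) 19281 + y = \left(-1\right) 19281 + 2261 = -19281 + 2261 = -17020$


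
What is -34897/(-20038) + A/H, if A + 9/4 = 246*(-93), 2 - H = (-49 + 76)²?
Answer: 967689137/29135252 ≈ 33.214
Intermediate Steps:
H = -727 (H = 2 - (-49 + 76)² = 2 - 1*27² = 2 - 1*729 = 2 - 729 = -727)
A = -91521/4 (A = -9/4 + 246*(-93) = -9/4 - 22878 = -91521/4 ≈ -22880.)
-34897/(-20038) + A/H = -34897/(-20038) - 91521/4/(-727) = -34897*(-1/20038) - 91521/4*(-1/727) = 34897/20038 + 91521/2908 = 967689137/29135252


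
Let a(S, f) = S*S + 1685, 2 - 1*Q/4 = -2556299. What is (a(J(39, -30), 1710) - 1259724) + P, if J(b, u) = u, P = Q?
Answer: 8968065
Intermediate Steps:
Q = 10225204 (Q = 8 - 4*(-2556299) = 8 + 10225196 = 10225204)
P = 10225204
a(S, f) = 1685 + S² (a(S, f) = S² + 1685 = 1685 + S²)
(a(J(39, -30), 1710) - 1259724) + P = ((1685 + (-30)²) - 1259724) + 10225204 = ((1685 + 900) - 1259724) + 10225204 = (2585 - 1259724) + 10225204 = -1257139 + 10225204 = 8968065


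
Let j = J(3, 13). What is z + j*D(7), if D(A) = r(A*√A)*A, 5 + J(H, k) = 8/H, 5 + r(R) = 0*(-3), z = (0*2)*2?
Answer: 245/3 ≈ 81.667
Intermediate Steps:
z = 0 (z = 0*2 = 0)
r(R) = -5 (r(R) = -5 + 0*(-3) = -5 + 0 = -5)
J(H, k) = -5 + 8/H
D(A) = -5*A
j = -7/3 (j = -5 + 8/3 = -7/3 ≈ -2.3333)
z + j*D(7) = 0 - (-35)*7/3 = 0 - 7/3*(-35) = 0 + 245/3 = 245/3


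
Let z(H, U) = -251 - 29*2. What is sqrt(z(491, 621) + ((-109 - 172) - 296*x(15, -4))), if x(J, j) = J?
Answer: I*sqrt(5030) ≈ 70.922*I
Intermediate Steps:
z(H, U) = -309 (z(H, U) = -251 - 1*58 = -251 - 58 = -309)
sqrt(z(491, 621) + ((-109 - 172) - 296*x(15, -4))) = sqrt(-309 + ((-109 - 172) - 296*15)) = sqrt(-309 + (-281 - 4440)) = sqrt(-309 - 4721) = sqrt(-5030) = I*sqrt(5030)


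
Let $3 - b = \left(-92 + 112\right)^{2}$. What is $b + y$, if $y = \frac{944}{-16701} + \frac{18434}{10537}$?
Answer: $- \frac{69565520183}{175978437} \approx -395.31$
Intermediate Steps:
$b = -397$ ($b = 3 - \left(-92 + 112\right)^{2} = 3 - 20^{2} = 3 - 400 = -397$)
$y = \frac{297919306}{175978437}$ ($y = 944 \left(- \frac{1}{16701}\right) + 18434 \cdot \frac{1}{10537} = - \frac{944}{16701} + \frac{18434}{10537} = \frac{297919306}{175978437} \approx 1.6929$)
$b + y = -397 + \frac{297919306}{175978437} = - \frac{69565520183}{175978437}$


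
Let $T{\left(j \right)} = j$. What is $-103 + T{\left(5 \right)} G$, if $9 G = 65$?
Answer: $- \frac{602}{9} \approx -66.889$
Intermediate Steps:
$G = \frac{65}{9}$ ($G = \frac{1}{9} \cdot 65 = \frac{65}{9} \approx 7.2222$)
$-103 + T{\left(5 \right)} G = -103 + 5 \cdot \frac{65}{9} = -103 + \frac{325}{9} = - \frac{602}{9}$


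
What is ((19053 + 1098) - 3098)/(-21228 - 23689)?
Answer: -17053/44917 ≈ -0.37966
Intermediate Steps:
((19053 + 1098) - 3098)/(-21228 - 23689) = (20151 - 3098)/(-44917) = 17053*(-1/44917) = -17053/44917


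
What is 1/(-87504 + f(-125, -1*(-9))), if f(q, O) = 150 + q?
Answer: -1/87479 ≈ -1.1431e-5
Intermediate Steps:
1/(-87504 + f(-125, -1*(-9))) = 1/(-87504 + (150 - 125)) = 1/(-87504 + 25) = 1/(-87479) = -1/87479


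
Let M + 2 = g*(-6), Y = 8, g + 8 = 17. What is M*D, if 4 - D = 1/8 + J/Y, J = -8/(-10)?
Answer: -1057/5 ≈ -211.40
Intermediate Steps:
g = 9 (g = -8 + 17 = 9)
J = ⅘ (J = -8*(-⅒) = ⅘ ≈ 0.80000)
D = 151/40 (D = 4 - (1/8 + (⅘)/8) = 4 - (1*(⅛) + (⅘)*(⅛)) = 4 - (⅛ + ⅒) = 4 - 1*9/40 = 4 - 9/40 = 151/40 ≈ 3.7750)
M = -56 (M = -2 + 9*(-6) = -2 - 54 = -56)
M*D = -56*151/40 = -1057/5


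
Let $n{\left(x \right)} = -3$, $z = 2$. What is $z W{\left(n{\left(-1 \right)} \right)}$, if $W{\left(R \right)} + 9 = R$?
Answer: $-24$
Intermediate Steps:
$W{\left(R \right)} = -9 + R$
$z W{\left(n{\left(-1 \right)} \right)} = 2 \left(-9 - 3\right) = 2 \left(-12\right) = -24$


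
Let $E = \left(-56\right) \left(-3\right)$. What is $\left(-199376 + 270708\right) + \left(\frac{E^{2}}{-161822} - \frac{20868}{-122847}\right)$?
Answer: $\frac{236338917760576}{3313224539} \approx 71332.0$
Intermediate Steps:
$E = 168$
$\left(-199376 + 270708\right) + \left(\frac{E^{2}}{-161822} - \frac{20868}{-122847}\right) = \left(-199376 + 270708\right) + \left(\frac{168^{2}}{-161822} - \frac{20868}{-122847}\right) = 71332 + \left(28224 \left(- \frac{1}{161822}\right) - - \frac{6956}{40949}\right) = 71332 + \left(- \frac{14112}{80911} + \frac{6956}{40949}\right) = 71332 - \frac{15055372}{3313224539} = \frac{236338917760576}{3313224539}$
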